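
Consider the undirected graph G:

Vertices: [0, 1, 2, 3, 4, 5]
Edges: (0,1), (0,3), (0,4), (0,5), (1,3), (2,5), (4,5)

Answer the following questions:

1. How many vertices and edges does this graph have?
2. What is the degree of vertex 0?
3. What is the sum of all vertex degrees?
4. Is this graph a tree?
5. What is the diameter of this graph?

Count: 6 vertices, 7 edges.
Vertex 0 has neighbors [1, 3, 4, 5], degree = 4.
Handshaking lemma: 2 * 7 = 14.
A tree on 6 vertices has 5 edges. This graph has 7 edges (2 extra). Not a tree.
Diameter (longest shortest path) = 3.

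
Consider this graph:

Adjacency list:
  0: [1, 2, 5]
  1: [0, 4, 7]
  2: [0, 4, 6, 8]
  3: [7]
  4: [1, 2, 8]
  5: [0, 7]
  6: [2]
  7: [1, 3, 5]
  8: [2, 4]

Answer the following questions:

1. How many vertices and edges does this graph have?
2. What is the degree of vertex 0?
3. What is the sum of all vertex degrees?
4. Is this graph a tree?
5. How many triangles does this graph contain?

Count: 9 vertices, 11 edges.
Vertex 0 has neighbors [1, 2, 5], degree = 3.
Handshaking lemma: 2 * 11 = 22.
A tree on 9 vertices has 8 edges. This graph has 11 edges (3 extra). Not a tree.
Number of triangles = 1.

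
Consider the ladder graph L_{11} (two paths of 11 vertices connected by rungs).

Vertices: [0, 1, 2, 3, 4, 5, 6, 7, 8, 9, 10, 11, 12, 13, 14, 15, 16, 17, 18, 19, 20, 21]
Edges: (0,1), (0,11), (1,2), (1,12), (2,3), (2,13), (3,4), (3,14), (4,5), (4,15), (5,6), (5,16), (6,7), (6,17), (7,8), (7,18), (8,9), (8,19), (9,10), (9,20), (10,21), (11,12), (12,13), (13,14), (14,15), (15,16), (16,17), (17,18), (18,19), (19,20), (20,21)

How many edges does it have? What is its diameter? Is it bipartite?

Ladder graph L_{11}: 11 rungs + 2 * (11-1) path edges = 11 + 20 = 31 edges.
Diameter = 11.
Ladder graphs are bipartite (alternating coloring along each path).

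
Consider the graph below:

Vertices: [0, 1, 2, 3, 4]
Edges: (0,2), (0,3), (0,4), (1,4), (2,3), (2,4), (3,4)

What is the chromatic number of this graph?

The graph has a maximum clique of size 4 (lower bound on chromatic number).
A valid 4-coloring: {0: 1, 1: 1, 2: 2, 3: 3, 4: 0}.
Chromatic number = 4.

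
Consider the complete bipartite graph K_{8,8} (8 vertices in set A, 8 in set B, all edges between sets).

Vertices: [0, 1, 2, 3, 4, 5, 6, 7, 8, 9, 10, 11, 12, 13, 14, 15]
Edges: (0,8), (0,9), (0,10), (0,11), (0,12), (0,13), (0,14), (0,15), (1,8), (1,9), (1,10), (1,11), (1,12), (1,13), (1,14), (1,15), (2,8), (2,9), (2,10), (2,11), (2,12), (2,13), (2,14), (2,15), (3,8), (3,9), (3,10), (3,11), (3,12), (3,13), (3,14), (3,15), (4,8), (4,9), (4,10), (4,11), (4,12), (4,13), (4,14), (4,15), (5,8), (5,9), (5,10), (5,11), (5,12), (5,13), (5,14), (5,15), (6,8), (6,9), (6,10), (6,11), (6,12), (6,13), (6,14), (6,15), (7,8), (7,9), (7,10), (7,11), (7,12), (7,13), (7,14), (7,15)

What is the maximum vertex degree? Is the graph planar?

Set-A vertices have degree 8; set-B vertices have degree 8. Maximum degree = max(8,8) = 8.
K_{8,8} contains K_{3,3} as a subgraph (since both sides have >= 3 vertices); by Kuratowski's theorem it is not planar.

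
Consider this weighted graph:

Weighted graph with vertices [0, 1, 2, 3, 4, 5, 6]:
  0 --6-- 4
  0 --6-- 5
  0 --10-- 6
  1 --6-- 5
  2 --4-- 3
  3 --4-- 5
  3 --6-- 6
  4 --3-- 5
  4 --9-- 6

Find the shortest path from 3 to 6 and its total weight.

Using Dijkstra's algorithm from vertex 3:
Shortest path: 3 -> 6
Total weight: 6 = 6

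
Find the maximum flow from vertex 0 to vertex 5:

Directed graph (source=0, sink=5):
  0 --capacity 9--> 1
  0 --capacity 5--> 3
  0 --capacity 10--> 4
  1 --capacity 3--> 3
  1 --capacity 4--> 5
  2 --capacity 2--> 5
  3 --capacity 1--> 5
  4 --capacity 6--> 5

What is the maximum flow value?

Computing max flow:
  Flow on (0->1): 5/9
  Flow on (0->4): 6/10
  Flow on (1->3): 1/3
  Flow on (1->5): 4/4
  Flow on (3->5): 1/1
  Flow on (4->5): 6/6
Maximum flow = 11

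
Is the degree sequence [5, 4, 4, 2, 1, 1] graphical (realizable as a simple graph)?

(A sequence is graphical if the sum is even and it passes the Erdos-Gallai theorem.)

Sum of degrees = 17. Sum is odd, so the sequence is NOT graphical.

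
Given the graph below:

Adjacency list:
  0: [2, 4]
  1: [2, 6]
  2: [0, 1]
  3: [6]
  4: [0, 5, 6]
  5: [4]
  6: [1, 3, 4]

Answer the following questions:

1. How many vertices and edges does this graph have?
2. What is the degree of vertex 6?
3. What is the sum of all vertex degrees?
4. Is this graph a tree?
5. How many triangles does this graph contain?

Count: 7 vertices, 7 edges.
Vertex 6 has neighbors [1, 3, 4], degree = 3.
Handshaking lemma: 2 * 7 = 14.
A tree on 7 vertices has 6 edges. This graph has 7 edges (1 extra). Not a tree.
Number of triangles = 0.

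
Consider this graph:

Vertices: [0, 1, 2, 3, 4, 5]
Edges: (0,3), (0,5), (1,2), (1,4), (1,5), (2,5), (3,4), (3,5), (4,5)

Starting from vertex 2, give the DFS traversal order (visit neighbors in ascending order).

DFS from vertex 2 (neighbors processed in ascending order):
Visit order: 2, 1, 4, 3, 0, 5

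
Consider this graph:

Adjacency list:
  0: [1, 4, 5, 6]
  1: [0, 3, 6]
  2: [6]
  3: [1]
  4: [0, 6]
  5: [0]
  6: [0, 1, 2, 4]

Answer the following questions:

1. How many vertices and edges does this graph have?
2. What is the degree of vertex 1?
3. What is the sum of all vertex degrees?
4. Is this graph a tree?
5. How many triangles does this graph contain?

Count: 7 vertices, 8 edges.
Vertex 1 has neighbors [0, 3, 6], degree = 3.
Handshaking lemma: 2 * 8 = 16.
A tree on 7 vertices has 6 edges. This graph has 8 edges (2 extra). Not a tree.
Number of triangles = 2.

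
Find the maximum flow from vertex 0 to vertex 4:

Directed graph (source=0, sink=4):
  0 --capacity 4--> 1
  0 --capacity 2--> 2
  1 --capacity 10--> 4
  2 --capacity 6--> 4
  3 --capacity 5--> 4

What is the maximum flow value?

Computing max flow:
  Flow on (0->1): 4/4
  Flow on (0->2): 2/2
  Flow on (1->4): 4/10
  Flow on (2->4): 2/6
Maximum flow = 6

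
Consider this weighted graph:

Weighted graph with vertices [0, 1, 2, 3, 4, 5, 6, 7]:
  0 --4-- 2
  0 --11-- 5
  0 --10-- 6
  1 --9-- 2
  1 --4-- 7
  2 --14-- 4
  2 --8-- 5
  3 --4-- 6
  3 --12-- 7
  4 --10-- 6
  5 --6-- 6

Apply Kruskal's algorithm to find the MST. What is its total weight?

Applying Kruskal's algorithm (sort edges by weight, add if no cycle):
  Add (0,2) w=4
  Add (1,7) w=4
  Add (3,6) w=4
  Add (5,6) w=6
  Add (2,5) w=8
  Add (1,2) w=9
  Skip (0,6) w=10 (creates cycle)
  Add (4,6) w=10
  Skip (0,5) w=11 (creates cycle)
  Skip (3,7) w=12 (creates cycle)
  Skip (2,4) w=14 (creates cycle)
MST weight = 45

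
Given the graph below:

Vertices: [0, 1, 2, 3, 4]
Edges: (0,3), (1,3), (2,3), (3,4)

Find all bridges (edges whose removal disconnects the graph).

A bridge is an edge whose removal increases the number of connected components.
Bridges found: (0,3), (1,3), (2,3), (3,4)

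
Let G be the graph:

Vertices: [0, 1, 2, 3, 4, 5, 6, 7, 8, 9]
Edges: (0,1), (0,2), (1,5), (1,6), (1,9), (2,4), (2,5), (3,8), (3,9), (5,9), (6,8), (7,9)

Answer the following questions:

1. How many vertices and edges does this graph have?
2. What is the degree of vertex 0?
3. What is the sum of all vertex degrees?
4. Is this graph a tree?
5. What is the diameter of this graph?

Count: 10 vertices, 12 edges.
Vertex 0 has neighbors [1, 2], degree = 2.
Handshaking lemma: 2 * 12 = 24.
A tree on 10 vertices has 9 edges. This graph has 12 edges (3 extra). Not a tree.
Diameter (longest shortest path) = 5.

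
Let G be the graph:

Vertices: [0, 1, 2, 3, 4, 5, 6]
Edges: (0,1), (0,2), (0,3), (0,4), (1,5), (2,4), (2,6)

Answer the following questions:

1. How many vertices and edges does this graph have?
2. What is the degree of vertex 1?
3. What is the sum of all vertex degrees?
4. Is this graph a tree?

Count: 7 vertices, 7 edges.
Vertex 1 has neighbors [0, 5], degree = 2.
Handshaking lemma: 2 * 7 = 14.
A tree on 7 vertices has 6 edges. This graph has 7 edges (1 extra). Not a tree.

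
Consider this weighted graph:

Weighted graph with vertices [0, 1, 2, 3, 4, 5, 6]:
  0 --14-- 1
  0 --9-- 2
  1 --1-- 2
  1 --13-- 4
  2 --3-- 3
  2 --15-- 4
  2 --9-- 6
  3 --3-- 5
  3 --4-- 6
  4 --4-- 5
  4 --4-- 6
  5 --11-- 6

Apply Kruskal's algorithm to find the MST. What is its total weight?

Applying Kruskal's algorithm (sort edges by weight, add if no cycle):
  Add (1,2) w=1
  Add (2,3) w=3
  Add (3,5) w=3
  Add (3,6) w=4
  Add (4,6) w=4
  Skip (4,5) w=4 (creates cycle)
  Add (0,2) w=9
  Skip (2,6) w=9 (creates cycle)
  Skip (5,6) w=11 (creates cycle)
  Skip (1,4) w=13 (creates cycle)
  Skip (0,1) w=14 (creates cycle)
  Skip (2,4) w=15 (creates cycle)
MST weight = 24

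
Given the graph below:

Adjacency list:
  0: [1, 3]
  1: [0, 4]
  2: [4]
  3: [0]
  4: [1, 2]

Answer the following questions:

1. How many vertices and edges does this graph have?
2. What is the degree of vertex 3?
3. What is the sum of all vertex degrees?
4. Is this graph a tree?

Count: 5 vertices, 4 edges.
Vertex 3 has neighbors [0], degree = 1.
Handshaking lemma: 2 * 4 = 8.
A graph is a tree iff it is connected and has exactly n-1 edges. This graph is connected (all 5 vertices in one component) and has 5-1 = 4 edges. It is a tree.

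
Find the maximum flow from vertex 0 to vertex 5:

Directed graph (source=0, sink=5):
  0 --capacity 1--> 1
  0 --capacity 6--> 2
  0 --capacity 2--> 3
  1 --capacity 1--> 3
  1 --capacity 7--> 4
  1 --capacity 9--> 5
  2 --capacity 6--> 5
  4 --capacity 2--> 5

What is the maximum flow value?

Computing max flow:
  Flow on (0->1): 1/1
  Flow on (0->2): 6/6
  Flow on (1->5): 1/9
  Flow on (2->5): 6/6
Maximum flow = 7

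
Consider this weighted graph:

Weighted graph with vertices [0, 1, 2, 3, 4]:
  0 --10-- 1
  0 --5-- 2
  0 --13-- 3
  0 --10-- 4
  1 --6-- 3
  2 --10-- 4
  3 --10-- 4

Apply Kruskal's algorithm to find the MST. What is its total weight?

Applying Kruskal's algorithm (sort edges by weight, add if no cycle):
  Add (0,2) w=5
  Add (1,3) w=6
  Add (0,4) w=10
  Add (0,1) w=10
  Skip (2,4) w=10 (creates cycle)
  Skip (3,4) w=10 (creates cycle)
  Skip (0,3) w=13 (creates cycle)
MST weight = 31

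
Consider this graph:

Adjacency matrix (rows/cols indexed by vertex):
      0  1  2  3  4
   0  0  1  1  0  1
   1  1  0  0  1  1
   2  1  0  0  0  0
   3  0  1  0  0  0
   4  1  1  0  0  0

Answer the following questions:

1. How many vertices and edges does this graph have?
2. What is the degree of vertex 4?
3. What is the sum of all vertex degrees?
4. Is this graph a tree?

Count: 5 vertices, 5 edges.
Vertex 4 has neighbors [0, 1], degree = 2.
Handshaking lemma: 2 * 5 = 10.
A tree on 5 vertices has 4 edges. This graph has 5 edges (1 extra). Not a tree.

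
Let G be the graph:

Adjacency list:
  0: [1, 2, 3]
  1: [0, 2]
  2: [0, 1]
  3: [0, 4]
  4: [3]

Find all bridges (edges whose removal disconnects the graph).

A bridge is an edge whose removal increases the number of connected components.
Bridges found: (0,3), (3,4)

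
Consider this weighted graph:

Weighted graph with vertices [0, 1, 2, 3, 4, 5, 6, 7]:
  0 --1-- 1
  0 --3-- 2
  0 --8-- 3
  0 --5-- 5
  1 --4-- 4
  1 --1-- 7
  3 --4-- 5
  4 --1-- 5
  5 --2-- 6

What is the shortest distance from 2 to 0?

Using Dijkstra's algorithm from vertex 2:
Shortest path: 2 -> 0
Total weight: 3 = 3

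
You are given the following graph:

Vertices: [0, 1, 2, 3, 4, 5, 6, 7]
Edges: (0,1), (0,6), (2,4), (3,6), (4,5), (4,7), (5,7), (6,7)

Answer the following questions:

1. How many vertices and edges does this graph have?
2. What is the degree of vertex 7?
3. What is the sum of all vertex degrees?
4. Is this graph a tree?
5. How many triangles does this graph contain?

Count: 8 vertices, 8 edges.
Vertex 7 has neighbors [4, 5, 6], degree = 3.
Handshaking lemma: 2 * 8 = 16.
A tree on 8 vertices has 7 edges. This graph has 8 edges (1 extra). Not a tree.
Number of triangles = 1.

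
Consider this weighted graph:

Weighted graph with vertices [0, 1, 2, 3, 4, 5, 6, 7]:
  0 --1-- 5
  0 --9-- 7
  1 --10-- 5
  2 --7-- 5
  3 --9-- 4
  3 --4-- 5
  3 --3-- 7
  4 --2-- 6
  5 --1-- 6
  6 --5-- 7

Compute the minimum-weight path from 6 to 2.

Using Dijkstra's algorithm from vertex 6:
Shortest path: 6 -> 5 -> 2
Total weight: 1 + 7 = 8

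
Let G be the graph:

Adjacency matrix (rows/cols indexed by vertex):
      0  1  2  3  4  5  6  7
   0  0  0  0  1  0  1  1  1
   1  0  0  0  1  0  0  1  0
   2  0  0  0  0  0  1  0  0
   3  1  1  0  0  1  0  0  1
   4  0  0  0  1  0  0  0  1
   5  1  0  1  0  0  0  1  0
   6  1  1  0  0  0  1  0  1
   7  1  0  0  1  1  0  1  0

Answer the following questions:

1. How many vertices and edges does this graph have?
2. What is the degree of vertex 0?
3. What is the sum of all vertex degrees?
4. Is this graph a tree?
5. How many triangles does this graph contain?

Count: 8 vertices, 12 edges.
Vertex 0 has neighbors [3, 5, 6, 7], degree = 4.
Handshaking lemma: 2 * 12 = 24.
A tree on 8 vertices has 7 edges. This graph has 12 edges (5 extra). Not a tree.
Number of triangles = 4.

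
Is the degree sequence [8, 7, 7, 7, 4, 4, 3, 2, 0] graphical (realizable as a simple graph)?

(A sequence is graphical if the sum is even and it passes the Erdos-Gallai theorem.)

Sum of degrees = 42. Sum is even but fails Erdos-Gallai. The sequence is NOT graphical.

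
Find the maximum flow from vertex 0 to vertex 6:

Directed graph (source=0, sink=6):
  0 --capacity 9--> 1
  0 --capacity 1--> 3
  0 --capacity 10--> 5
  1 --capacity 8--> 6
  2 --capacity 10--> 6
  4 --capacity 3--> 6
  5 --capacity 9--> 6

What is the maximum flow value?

Computing max flow:
  Flow on (0->1): 8/9
  Flow on (0->5): 9/10
  Flow on (1->6): 8/8
  Flow on (5->6): 9/9
Maximum flow = 17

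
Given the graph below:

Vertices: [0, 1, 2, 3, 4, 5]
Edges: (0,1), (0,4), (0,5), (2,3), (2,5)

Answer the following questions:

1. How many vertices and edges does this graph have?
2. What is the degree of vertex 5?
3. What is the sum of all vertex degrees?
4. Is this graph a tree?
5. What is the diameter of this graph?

Count: 6 vertices, 5 edges.
Vertex 5 has neighbors [0, 2], degree = 2.
Handshaking lemma: 2 * 5 = 10.
A graph is a tree iff it is connected and has exactly n-1 edges. This graph is connected (all 6 vertices in one component) and has 6-1 = 5 edges. It is a tree.
Diameter (longest shortest path) = 4.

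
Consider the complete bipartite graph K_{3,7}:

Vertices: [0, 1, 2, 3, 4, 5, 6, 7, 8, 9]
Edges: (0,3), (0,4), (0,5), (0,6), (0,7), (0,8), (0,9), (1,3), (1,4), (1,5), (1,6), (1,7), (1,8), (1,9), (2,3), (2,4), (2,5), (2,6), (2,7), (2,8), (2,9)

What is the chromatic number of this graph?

K_{3,7} is bipartite: vertices split into two independent sets of size 3 and 7.
Color one set 0, the other 1. No adjacent vertices share a color.
Chromatic number = 2.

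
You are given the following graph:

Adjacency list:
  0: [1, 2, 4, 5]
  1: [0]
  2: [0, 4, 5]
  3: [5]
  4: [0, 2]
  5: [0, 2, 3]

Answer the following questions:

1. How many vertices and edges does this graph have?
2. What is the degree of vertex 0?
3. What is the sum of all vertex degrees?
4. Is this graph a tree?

Count: 6 vertices, 7 edges.
Vertex 0 has neighbors [1, 2, 4, 5], degree = 4.
Handshaking lemma: 2 * 7 = 14.
A tree on 6 vertices has 5 edges. This graph has 7 edges (2 extra). Not a tree.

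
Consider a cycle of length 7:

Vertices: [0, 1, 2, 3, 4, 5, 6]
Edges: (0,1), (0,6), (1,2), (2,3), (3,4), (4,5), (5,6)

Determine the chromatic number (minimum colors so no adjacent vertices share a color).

This is an odd cycle (C_7). Odd cycles are not bipartite (any 2-coloring forces two adjacent vertices to match), and 3 colors suffice.
Chromatic number = 3.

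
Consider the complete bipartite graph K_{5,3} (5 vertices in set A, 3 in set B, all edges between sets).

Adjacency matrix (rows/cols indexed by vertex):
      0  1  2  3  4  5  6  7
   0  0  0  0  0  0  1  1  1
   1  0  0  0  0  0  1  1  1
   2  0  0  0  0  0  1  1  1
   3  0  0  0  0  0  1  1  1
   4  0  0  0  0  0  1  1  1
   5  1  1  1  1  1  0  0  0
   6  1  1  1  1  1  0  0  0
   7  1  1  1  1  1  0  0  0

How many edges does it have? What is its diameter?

K_{5,3} has 5 * 3 = 15 edges.
Any vertex reaches any opposite-side vertex in 1 step; same-side vertices reach in 2 steps via any opposite-side vertex.
Diameter = 2.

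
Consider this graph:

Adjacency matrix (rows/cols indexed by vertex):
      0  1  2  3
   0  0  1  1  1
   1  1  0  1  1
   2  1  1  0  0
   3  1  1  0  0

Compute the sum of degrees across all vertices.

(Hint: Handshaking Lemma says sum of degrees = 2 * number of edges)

Count edges: 5 edges.
By Handshaking Lemma: sum of degrees = 2 * 5 = 10.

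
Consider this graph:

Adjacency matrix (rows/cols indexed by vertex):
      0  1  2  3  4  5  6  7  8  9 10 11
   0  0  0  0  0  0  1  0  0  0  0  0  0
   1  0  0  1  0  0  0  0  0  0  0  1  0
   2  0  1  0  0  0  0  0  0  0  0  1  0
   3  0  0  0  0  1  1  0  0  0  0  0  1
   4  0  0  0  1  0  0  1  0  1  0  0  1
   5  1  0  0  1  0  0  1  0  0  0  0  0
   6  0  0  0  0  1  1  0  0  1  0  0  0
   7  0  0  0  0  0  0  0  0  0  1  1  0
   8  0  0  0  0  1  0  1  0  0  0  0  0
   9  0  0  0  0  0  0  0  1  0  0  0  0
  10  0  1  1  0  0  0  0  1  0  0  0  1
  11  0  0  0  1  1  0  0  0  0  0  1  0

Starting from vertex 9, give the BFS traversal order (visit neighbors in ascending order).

BFS from vertex 9 (neighbors processed in ascending order):
Visit order: 9, 7, 10, 1, 2, 11, 3, 4, 5, 6, 8, 0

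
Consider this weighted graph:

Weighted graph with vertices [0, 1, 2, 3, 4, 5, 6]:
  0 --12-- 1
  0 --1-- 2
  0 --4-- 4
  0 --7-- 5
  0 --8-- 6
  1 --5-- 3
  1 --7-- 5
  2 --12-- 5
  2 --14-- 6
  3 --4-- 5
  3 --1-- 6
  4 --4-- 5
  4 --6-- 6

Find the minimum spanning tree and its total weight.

Applying Kruskal's algorithm (sort edges by weight, add if no cycle):
  Add (0,2) w=1
  Add (3,6) w=1
  Add (0,4) w=4
  Add (3,5) w=4
  Add (4,5) w=4
  Add (1,3) w=5
  Skip (4,6) w=6 (creates cycle)
  Skip (0,5) w=7 (creates cycle)
  Skip (1,5) w=7 (creates cycle)
  Skip (0,6) w=8 (creates cycle)
  Skip (0,1) w=12 (creates cycle)
  Skip (2,5) w=12 (creates cycle)
  Skip (2,6) w=14 (creates cycle)
MST weight = 19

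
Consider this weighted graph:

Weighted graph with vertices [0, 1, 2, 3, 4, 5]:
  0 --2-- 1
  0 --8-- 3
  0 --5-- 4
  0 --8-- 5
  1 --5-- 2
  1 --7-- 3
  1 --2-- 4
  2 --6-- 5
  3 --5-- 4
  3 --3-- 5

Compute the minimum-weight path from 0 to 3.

Using Dijkstra's algorithm from vertex 0:
Shortest path: 0 -> 3
Total weight: 8 = 8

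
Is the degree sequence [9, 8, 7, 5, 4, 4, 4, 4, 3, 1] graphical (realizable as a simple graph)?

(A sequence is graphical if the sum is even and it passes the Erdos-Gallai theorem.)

Sum of degrees = 49. Sum is odd, so the sequence is NOT graphical.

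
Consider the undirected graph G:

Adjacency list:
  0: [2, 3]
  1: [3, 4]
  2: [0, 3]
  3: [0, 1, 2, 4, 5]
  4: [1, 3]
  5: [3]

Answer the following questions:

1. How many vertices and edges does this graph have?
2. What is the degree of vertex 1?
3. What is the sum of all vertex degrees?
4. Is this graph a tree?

Count: 6 vertices, 7 edges.
Vertex 1 has neighbors [3, 4], degree = 2.
Handshaking lemma: 2 * 7 = 14.
A tree on 6 vertices has 5 edges. This graph has 7 edges (2 extra). Not a tree.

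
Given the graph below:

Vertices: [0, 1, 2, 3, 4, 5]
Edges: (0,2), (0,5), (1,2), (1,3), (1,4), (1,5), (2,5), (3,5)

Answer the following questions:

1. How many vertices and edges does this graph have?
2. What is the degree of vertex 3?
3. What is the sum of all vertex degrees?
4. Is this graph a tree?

Count: 6 vertices, 8 edges.
Vertex 3 has neighbors [1, 5], degree = 2.
Handshaking lemma: 2 * 8 = 16.
A tree on 6 vertices has 5 edges. This graph has 8 edges (3 extra). Not a tree.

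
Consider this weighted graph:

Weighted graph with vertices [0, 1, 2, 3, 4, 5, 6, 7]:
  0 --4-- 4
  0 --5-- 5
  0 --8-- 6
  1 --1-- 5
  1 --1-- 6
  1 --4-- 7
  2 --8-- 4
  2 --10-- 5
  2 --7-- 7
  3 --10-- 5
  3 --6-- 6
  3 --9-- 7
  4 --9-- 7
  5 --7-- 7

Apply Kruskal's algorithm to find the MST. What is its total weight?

Applying Kruskal's algorithm (sort edges by weight, add if no cycle):
  Add (1,5) w=1
  Add (1,6) w=1
  Add (0,4) w=4
  Add (1,7) w=4
  Add (0,5) w=5
  Add (3,6) w=6
  Add (2,7) w=7
  Skip (5,7) w=7 (creates cycle)
  Skip (0,6) w=8 (creates cycle)
  Skip (2,4) w=8 (creates cycle)
  Skip (3,7) w=9 (creates cycle)
  Skip (4,7) w=9 (creates cycle)
  Skip (2,5) w=10 (creates cycle)
  Skip (3,5) w=10 (creates cycle)
MST weight = 28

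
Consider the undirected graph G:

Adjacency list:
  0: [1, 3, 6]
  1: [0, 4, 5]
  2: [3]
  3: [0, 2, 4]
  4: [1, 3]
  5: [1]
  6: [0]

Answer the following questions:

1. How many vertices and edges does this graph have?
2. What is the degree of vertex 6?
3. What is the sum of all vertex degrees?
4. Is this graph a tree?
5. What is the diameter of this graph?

Count: 7 vertices, 7 edges.
Vertex 6 has neighbors [0], degree = 1.
Handshaking lemma: 2 * 7 = 14.
A tree on 7 vertices has 6 edges. This graph has 7 edges (1 extra). Not a tree.
Diameter (longest shortest path) = 4.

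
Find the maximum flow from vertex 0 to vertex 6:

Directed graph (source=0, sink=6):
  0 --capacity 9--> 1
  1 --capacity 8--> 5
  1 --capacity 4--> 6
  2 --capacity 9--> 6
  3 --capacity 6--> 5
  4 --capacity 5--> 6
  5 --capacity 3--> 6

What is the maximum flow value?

Computing max flow:
  Flow on (0->1): 7/9
  Flow on (1->5): 3/8
  Flow on (1->6): 4/4
  Flow on (5->6): 3/3
Maximum flow = 7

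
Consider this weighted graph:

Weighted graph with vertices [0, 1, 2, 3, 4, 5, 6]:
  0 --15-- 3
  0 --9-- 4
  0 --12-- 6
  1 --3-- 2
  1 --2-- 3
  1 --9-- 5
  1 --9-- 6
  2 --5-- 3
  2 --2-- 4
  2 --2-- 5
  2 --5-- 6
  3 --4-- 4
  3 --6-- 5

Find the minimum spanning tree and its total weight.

Applying Kruskal's algorithm (sort edges by weight, add if no cycle):
  Add (1,3) w=2
  Add (2,5) w=2
  Add (2,4) w=2
  Add (1,2) w=3
  Skip (3,4) w=4 (creates cycle)
  Add (2,6) w=5
  Skip (2,3) w=5 (creates cycle)
  Skip (3,5) w=6 (creates cycle)
  Add (0,4) w=9
  Skip (1,6) w=9 (creates cycle)
  Skip (1,5) w=9 (creates cycle)
  Skip (0,6) w=12 (creates cycle)
  Skip (0,3) w=15 (creates cycle)
MST weight = 23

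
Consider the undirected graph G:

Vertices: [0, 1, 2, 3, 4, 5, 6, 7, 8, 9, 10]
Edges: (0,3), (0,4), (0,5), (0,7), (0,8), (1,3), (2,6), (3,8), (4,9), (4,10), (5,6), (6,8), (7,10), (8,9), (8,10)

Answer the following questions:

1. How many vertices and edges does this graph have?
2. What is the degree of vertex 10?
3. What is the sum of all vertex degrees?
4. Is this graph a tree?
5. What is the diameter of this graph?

Count: 11 vertices, 15 edges.
Vertex 10 has neighbors [4, 7, 8], degree = 3.
Handshaking lemma: 2 * 15 = 30.
A tree on 11 vertices has 10 edges. This graph has 15 edges (5 extra). Not a tree.
Diameter (longest shortest path) = 4.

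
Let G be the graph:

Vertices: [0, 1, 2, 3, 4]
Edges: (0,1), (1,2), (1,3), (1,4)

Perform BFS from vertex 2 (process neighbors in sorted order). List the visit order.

BFS from vertex 2 (neighbors processed in ascending order):
Visit order: 2, 1, 0, 3, 4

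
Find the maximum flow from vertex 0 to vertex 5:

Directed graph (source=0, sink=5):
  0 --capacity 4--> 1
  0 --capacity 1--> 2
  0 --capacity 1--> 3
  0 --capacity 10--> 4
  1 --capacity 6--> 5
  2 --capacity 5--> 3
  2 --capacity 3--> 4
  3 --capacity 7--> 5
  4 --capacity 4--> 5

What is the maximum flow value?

Computing max flow:
  Flow on (0->1): 4/4
  Flow on (0->2): 1/1
  Flow on (0->3): 1/1
  Flow on (0->4): 4/10
  Flow on (1->5): 4/6
  Flow on (2->3): 1/5
  Flow on (3->5): 2/7
  Flow on (4->5): 4/4
Maximum flow = 10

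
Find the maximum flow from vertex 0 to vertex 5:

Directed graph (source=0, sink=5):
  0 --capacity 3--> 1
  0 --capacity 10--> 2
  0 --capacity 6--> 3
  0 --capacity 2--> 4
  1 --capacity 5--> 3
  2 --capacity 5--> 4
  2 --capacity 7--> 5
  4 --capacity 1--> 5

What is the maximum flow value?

Computing max flow:
  Flow on (0->2): 7/10
  Flow on (0->4): 1/2
  Flow on (2->5): 7/7
  Flow on (4->5): 1/1
Maximum flow = 8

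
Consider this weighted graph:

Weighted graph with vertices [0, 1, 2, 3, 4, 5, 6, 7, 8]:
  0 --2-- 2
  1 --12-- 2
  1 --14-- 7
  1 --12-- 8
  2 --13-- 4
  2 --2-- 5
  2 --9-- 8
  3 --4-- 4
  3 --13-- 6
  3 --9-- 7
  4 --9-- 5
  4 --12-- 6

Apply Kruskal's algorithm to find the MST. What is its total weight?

Applying Kruskal's algorithm (sort edges by weight, add if no cycle):
  Add (0,2) w=2
  Add (2,5) w=2
  Add (3,4) w=4
  Add (2,8) w=9
  Add (3,7) w=9
  Add (4,5) w=9
  Add (1,2) w=12
  Skip (1,8) w=12 (creates cycle)
  Add (4,6) w=12
  Skip (2,4) w=13 (creates cycle)
  Skip (3,6) w=13 (creates cycle)
  Skip (1,7) w=14 (creates cycle)
MST weight = 59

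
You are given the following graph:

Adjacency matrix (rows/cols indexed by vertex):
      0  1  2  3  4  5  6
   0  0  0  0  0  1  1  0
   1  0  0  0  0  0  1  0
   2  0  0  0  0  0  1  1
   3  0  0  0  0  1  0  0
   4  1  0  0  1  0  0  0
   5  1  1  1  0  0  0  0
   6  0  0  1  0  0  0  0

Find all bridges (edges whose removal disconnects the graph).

A bridge is an edge whose removal increases the number of connected components.
Bridges found: (0,4), (0,5), (1,5), (2,5), (2,6), (3,4)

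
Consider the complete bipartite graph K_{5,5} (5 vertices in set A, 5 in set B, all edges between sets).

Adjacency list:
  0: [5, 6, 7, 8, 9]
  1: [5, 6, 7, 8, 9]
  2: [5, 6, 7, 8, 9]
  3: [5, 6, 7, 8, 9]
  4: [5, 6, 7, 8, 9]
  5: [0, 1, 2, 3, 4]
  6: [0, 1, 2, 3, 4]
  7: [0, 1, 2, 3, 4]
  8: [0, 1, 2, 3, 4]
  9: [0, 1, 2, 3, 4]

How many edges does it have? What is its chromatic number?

K_{5,5} has 5 * 5 = 25 edges.
Bipartite graphs have chromatic number 2 (color each partition differently).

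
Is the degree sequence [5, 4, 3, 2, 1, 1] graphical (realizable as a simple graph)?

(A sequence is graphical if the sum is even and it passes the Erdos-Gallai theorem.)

Sum of degrees = 16. Sum is even but fails Erdos-Gallai. The sequence is NOT graphical.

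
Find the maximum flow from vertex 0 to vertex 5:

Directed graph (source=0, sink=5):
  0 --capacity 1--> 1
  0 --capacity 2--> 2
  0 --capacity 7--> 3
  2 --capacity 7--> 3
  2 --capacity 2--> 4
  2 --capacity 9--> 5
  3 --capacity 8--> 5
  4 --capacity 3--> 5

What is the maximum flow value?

Computing max flow:
  Flow on (0->2): 2/2
  Flow on (0->3): 7/7
  Flow on (2->5): 2/9
  Flow on (3->5): 7/8
Maximum flow = 9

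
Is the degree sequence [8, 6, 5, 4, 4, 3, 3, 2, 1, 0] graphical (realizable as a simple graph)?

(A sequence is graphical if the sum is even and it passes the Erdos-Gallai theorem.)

Sum of degrees = 36. Sum is even and passes Erdos-Gallai. The sequence IS graphical.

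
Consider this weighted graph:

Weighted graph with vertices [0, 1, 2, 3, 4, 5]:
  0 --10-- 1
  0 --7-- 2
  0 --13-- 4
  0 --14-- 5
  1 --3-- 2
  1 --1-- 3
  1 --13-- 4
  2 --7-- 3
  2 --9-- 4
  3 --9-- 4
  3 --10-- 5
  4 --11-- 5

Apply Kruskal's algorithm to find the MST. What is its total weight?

Applying Kruskal's algorithm (sort edges by weight, add if no cycle):
  Add (1,3) w=1
  Add (1,2) w=3
  Add (0,2) w=7
  Skip (2,3) w=7 (creates cycle)
  Add (2,4) w=9
  Skip (3,4) w=9 (creates cycle)
  Skip (0,1) w=10 (creates cycle)
  Add (3,5) w=10
  Skip (4,5) w=11 (creates cycle)
  Skip (0,4) w=13 (creates cycle)
  Skip (1,4) w=13 (creates cycle)
  Skip (0,5) w=14 (creates cycle)
MST weight = 30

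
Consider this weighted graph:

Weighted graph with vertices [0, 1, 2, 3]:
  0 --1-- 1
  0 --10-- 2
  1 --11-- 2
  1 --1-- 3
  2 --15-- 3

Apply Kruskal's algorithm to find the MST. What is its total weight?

Applying Kruskal's algorithm (sort edges by weight, add if no cycle):
  Add (0,1) w=1
  Add (1,3) w=1
  Add (0,2) w=10
  Skip (1,2) w=11 (creates cycle)
  Skip (2,3) w=15 (creates cycle)
MST weight = 12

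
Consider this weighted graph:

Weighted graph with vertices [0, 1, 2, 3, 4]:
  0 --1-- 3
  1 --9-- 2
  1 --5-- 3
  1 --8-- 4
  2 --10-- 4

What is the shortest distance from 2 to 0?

Using Dijkstra's algorithm from vertex 2:
Shortest path: 2 -> 1 -> 3 -> 0
Total weight: 9 + 5 + 1 = 15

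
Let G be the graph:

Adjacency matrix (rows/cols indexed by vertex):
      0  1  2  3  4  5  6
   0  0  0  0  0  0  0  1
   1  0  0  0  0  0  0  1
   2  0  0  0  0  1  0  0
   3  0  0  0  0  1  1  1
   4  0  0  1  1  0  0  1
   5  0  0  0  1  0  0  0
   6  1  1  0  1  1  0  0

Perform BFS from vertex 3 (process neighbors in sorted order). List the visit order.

BFS from vertex 3 (neighbors processed in ascending order):
Visit order: 3, 4, 5, 6, 2, 0, 1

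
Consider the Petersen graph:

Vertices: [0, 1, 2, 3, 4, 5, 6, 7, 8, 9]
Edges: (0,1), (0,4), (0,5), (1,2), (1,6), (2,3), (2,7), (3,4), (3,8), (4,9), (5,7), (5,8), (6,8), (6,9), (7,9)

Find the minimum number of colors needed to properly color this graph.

The Petersen graph contains odd cycles (e.g. the outer 5-cycle), so chi >= 3.
A proper 3-coloring exists (it is a well-known 3-chromatic graph).
Chromatic number = 3.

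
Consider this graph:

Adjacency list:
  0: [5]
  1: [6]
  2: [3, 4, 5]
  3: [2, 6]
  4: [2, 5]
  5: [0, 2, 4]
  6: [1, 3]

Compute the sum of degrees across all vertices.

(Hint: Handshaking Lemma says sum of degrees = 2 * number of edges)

Count edges: 7 edges.
By Handshaking Lemma: sum of degrees = 2 * 7 = 14.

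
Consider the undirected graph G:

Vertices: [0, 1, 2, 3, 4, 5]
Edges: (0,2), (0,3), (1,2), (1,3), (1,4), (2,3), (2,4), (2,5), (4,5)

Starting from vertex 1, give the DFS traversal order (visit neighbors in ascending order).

DFS from vertex 1 (neighbors processed in ascending order):
Visit order: 1, 2, 0, 3, 4, 5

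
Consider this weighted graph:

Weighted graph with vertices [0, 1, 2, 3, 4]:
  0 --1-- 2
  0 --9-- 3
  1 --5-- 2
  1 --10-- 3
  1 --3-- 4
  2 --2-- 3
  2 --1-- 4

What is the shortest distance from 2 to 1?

Using Dijkstra's algorithm from vertex 2:
Shortest path: 2 -> 4 -> 1
Total weight: 1 + 3 = 4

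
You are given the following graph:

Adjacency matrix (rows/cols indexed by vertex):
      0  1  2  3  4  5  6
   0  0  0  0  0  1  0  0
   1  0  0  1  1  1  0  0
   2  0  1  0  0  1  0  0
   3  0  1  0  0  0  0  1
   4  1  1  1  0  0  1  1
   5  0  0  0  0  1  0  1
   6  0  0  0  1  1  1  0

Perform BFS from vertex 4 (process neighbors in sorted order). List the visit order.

BFS from vertex 4 (neighbors processed in ascending order):
Visit order: 4, 0, 1, 2, 5, 6, 3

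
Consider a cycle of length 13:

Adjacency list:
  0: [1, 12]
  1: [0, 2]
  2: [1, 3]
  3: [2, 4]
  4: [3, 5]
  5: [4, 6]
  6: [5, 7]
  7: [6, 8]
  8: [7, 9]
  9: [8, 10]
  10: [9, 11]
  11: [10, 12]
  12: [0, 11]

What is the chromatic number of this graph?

This is an odd cycle (C_13). Odd cycles are not bipartite (any 2-coloring forces two adjacent vertices to match), and 3 colors suffice.
Chromatic number = 3.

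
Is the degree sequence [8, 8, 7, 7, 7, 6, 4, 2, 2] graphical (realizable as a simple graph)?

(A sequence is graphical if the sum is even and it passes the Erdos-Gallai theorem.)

Sum of degrees = 51. Sum is odd, so the sequence is NOT graphical.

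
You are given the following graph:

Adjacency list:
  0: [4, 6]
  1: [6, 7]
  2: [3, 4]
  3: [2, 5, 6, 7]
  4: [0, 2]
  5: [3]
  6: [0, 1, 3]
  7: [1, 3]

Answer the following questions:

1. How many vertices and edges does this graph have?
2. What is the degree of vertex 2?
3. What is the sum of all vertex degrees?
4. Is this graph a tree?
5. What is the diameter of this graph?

Count: 8 vertices, 9 edges.
Vertex 2 has neighbors [3, 4], degree = 2.
Handshaking lemma: 2 * 9 = 18.
A tree on 8 vertices has 7 edges. This graph has 9 edges (2 extra). Not a tree.
Diameter (longest shortest path) = 3.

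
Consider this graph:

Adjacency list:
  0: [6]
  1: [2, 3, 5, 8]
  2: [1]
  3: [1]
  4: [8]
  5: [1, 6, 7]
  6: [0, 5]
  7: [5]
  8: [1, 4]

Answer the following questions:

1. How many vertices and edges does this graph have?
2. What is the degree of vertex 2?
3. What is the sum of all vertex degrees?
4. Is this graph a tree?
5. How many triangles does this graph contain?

Count: 9 vertices, 8 edges.
Vertex 2 has neighbors [1], degree = 1.
Handshaking lemma: 2 * 8 = 16.
A graph is a tree iff it is connected and has exactly n-1 edges. This graph is connected (all 9 vertices in one component) and has 9-1 = 8 edges. It is a tree.
Number of triangles = 0.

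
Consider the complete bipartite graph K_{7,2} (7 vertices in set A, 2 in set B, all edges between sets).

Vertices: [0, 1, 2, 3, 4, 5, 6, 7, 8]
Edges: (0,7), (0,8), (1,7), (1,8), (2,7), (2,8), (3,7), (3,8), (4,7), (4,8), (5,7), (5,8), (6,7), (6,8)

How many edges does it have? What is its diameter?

K_{7,2} has 7 * 2 = 14 edges.
Any vertex reaches any opposite-side vertex in 1 step; same-side vertices reach in 2 steps via any opposite-side vertex.
Diameter = 2.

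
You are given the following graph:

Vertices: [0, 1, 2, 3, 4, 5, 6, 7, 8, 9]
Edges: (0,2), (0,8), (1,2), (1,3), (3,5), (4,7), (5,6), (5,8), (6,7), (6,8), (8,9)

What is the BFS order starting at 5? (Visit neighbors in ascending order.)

BFS from vertex 5 (neighbors processed in ascending order):
Visit order: 5, 3, 6, 8, 1, 7, 0, 9, 2, 4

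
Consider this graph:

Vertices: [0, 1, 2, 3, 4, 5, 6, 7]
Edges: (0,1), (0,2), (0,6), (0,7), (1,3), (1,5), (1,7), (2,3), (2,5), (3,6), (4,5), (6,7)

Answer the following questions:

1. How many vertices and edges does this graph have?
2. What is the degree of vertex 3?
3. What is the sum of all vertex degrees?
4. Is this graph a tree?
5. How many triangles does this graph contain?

Count: 8 vertices, 12 edges.
Vertex 3 has neighbors [1, 2, 6], degree = 3.
Handshaking lemma: 2 * 12 = 24.
A tree on 8 vertices has 7 edges. This graph has 12 edges (5 extra). Not a tree.
Number of triangles = 2.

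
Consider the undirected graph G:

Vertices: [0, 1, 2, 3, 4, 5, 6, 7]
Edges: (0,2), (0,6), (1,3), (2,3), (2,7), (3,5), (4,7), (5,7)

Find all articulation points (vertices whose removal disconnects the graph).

An articulation point is a vertex whose removal disconnects the graph.
Articulation points: [0, 2, 3, 7]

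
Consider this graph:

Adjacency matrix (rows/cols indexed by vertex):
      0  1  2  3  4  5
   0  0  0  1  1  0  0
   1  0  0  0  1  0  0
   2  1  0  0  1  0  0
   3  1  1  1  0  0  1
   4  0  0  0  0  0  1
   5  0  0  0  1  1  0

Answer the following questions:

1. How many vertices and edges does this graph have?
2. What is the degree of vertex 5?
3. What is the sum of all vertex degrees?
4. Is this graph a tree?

Count: 6 vertices, 6 edges.
Vertex 5 has neighbors [3, 4], degree = 2.
Handshaking lemma: 2 * 6 = 12.
A tree on 6 vertices has 5 edges. This graph has 6 edges (1 extra). Not a tree.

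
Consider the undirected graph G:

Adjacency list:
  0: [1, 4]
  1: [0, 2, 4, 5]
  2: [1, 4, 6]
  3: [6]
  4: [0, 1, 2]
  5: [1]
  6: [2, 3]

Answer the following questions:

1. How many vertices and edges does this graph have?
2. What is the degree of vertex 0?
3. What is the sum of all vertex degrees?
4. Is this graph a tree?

Count: 7 vertices, 8 edges.
Vertex 0 has neighbors [1, 4], degree = 2.
Handshaking lemma: 2 * 8 = 16.
A tree on 7 vertices has 6 edges. This graph has 8 edges (2 extra). Not a tree.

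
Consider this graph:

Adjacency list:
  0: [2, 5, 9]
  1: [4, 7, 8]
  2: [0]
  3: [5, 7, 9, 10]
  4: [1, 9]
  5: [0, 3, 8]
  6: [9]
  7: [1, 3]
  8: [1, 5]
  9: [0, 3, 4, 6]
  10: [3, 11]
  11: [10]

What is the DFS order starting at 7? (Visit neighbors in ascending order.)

DFS from vertex 7 (neighbors processed in ascending order):
Visit order: 7, 1, 4, 9, 0, 2, 5, 3, 10, 11, 8, 6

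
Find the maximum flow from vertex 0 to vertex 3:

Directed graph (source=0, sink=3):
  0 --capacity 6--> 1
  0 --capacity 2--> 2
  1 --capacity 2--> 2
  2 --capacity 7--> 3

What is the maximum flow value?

Computing max flow:
  Flow on (0->1): 2/6
  Flow on (0->2): 2/2
  Flow on (1->2): 2/2
  Flow on (2->3): 4/7
Maximum flow = 4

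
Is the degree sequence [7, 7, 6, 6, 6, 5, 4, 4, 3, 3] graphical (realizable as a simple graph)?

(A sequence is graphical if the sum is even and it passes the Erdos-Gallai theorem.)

Sum of degrees = 51. Sum is odd, so the sequence is NOT graphical.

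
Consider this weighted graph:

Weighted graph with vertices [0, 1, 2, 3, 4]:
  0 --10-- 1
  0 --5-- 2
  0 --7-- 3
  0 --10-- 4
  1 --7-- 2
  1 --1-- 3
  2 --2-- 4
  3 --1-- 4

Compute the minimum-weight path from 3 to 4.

Using Dijkstra's algorithm from vertex 3:
Shortest path: 3 -> 4
Total weight: 1 = 1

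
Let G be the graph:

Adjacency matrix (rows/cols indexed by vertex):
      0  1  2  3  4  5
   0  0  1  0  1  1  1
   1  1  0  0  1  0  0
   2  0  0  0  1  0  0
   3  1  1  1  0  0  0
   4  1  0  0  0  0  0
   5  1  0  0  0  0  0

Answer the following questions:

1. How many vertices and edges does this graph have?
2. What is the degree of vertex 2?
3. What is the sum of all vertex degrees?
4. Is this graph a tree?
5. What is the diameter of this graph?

Count: 6 vertices, 6 edges.
Vertex 2 has neighbors [3], degree = 1.
Handshaking lemma: 2 * 6 = 12.
A tree on 6 vertices has 5 edges. This graph has 6 edges (1 extra). Not a tree.
Diameter (longest shortest path) = 3.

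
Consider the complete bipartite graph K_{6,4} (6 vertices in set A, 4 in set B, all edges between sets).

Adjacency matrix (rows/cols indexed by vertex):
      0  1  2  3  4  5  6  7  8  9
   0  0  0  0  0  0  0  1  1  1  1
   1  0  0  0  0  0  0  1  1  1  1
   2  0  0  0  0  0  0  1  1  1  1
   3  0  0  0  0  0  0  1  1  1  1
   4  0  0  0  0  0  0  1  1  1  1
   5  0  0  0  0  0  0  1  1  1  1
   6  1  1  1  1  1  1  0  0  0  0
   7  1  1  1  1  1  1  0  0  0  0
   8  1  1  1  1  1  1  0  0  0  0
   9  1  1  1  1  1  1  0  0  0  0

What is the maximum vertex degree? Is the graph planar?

Set-A vertices have degree 4; set-B vertices have degree 6. Maximum degree = max(6,4) = 6.
K_{6,4} contains K_{3,3} as a subgraph (since both sides have >= 3 vertices); by Kuratowski's theorem it is not planar.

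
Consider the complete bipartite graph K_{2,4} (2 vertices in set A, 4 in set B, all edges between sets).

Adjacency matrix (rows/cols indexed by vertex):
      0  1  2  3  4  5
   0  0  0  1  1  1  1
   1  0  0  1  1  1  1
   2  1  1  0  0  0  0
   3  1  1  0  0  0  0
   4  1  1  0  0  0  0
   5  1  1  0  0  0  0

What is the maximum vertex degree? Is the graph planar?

Set-A vertices have degree 4; set-B vertices have degree 2. Maximum degree = max(2,4) = 4.
min(2,4) <= 2, so K_{2,4} avoids a K_{3,3} subdivision and is planar.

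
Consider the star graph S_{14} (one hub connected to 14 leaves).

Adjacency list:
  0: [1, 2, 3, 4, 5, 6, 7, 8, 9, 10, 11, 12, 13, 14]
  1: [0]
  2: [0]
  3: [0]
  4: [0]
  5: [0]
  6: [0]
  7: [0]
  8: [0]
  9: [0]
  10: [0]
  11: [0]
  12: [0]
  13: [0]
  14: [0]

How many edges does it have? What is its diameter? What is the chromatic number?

Star graph S_{14}: the hub connects to all 14 leaves.
Edges = 14.
Diameter = 2 (any leaf to hub is 1, leaf to leaf through hub is 2).
Star graphs are bipartite (hub vs leaves), so chromatic number = 2.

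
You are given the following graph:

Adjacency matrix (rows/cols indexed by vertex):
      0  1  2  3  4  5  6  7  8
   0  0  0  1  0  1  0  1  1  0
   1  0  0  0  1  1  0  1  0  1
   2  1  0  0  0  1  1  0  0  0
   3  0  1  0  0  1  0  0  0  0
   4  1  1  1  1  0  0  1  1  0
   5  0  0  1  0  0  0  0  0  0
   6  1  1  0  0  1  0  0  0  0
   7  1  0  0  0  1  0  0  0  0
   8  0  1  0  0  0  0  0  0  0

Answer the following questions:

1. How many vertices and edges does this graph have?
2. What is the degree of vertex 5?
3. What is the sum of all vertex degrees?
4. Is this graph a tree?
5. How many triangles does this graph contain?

Count: 9 vertices, 13 edges.
Vertex 5 has neighbors [2], degree = 1.
Handshaking lemma: 2 * 13 = 26.
A tree on 9 vertices has 8 edges. This graph has 13 edges (5 extra). Not a tree.
Number of triangles = 5.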